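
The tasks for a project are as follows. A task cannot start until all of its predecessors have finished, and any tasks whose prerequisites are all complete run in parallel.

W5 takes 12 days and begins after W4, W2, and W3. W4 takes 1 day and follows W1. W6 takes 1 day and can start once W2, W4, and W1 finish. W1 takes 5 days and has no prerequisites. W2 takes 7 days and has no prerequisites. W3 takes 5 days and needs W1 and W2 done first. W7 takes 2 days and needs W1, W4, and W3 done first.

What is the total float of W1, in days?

2

The longest chain is W2→W3→W5 = 7+5+12 = 24; overall finish 24 days.
The longest chain containing W1 totals 22 days.
Float = 24 − 22 = 2.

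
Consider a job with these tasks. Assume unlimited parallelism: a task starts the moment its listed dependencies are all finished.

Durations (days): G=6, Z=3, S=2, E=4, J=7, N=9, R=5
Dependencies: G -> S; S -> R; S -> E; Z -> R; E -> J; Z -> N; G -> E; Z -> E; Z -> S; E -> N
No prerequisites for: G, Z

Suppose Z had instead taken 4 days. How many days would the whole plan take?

21

The binding path is G→S→E→N = 6+2+4+9 = 21; finish at 21 days.
Z is off the critical path — its longest chain is 18 days, giving 3 of slack.
The critical path is still G→S→E→N; finish is now 21 days.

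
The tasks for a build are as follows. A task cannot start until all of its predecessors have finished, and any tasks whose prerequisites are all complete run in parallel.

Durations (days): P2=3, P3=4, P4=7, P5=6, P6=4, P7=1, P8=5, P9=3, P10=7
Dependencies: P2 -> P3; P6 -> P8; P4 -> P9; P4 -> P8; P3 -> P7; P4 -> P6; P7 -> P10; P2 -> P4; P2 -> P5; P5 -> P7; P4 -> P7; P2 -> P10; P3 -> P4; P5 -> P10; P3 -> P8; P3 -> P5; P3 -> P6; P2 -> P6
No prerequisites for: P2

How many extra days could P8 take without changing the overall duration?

0

Critical path: P2→P3→P4→P6→P8 = 3+4+7+4+5 = 23, so the finish is 23 days.
The longest chain containing P8 totals 23 days.
Float = 23 − 23 = 0.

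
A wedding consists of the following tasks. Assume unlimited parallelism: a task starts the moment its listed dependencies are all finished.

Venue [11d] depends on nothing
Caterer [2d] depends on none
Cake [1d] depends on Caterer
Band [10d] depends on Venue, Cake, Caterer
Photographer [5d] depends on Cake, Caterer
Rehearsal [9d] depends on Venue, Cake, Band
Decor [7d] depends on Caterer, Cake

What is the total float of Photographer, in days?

22

The longest chain is Venue→Band→Rehearsal = 11+10+9 = 30; overall finish 30 days.
Longest path through Photographer: 8 days (earliest finish 8, latest finish 30).
So Photographer can slip 30 − 8 = 22 days.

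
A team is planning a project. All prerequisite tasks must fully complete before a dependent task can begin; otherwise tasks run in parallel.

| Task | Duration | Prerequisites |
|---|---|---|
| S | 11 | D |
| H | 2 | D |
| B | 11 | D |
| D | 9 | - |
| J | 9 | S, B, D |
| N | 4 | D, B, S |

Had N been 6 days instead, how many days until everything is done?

29

As given, the longest chain is D→B→J = 9+11+9 = 29, so the finish is 29 days.
N is off the critical path — its longest chain is 24 days, giving 5 of slack.
No other chain overtakes it, so the finish is 29 days.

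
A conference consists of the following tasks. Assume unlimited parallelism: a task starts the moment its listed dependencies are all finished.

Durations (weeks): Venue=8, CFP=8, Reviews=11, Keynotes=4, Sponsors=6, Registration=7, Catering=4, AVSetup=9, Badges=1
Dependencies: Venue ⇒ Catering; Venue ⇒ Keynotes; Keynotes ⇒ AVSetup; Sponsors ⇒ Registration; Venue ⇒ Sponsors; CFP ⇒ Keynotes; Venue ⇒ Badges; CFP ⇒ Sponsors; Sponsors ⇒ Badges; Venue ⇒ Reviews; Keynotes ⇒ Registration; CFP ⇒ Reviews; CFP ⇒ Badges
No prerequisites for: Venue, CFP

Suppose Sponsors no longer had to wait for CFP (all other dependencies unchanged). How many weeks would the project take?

With the dependency in place, Venue→Keynotes→AVSetup = 8+4+9 = 21 sets the finish at 21 weeks.
Dropping CFP→Sponsors doesn't change Sponsors's earliest start (8); another predecessor still binds.
The longest chain is now Venue→Keynotes→AVSetup = 8+4+9 = 21, so the project takes 21 weeks.

21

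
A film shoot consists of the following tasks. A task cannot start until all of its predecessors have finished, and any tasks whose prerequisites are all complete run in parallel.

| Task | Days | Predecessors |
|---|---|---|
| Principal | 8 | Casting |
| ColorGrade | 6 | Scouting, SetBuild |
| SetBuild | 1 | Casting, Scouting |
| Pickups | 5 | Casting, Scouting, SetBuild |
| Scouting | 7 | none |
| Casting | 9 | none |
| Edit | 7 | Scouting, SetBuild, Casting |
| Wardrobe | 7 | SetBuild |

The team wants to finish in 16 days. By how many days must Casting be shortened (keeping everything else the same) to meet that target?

1

Current finish: 17 days; target: 16.
Casting is on every critical path, so each day cut from Casting cuts the finish by one (this holds down to a finish of 15).
Need 17 − 16 = 1 day off Casting → Casting becomes 8 days, finish becomes 16.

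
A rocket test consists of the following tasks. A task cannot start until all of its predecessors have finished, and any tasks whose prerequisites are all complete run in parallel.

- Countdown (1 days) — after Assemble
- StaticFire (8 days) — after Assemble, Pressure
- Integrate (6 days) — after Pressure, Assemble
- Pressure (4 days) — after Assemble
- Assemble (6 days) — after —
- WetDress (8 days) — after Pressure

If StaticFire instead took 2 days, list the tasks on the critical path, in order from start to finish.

Baseline: Assemble→Pressure→StaticFire = 6+4+8 = 18 → 18 days.
StaticFire lies on that path, so at 2 days the path becomes 12 days.
New critical path: Assemble→Pressure→WetDress = 6+4+8 = 18 ⇒ 18 days.

Assemble, Pressure, WetDress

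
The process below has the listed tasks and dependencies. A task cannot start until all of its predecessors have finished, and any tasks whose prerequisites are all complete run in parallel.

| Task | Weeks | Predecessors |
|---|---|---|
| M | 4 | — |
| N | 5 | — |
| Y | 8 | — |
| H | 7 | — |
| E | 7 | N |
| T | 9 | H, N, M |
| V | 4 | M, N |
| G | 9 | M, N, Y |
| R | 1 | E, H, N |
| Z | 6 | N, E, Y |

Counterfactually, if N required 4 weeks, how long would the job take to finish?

As given, the longest chain is N→E→Z = 5+7+6 = 18, so the finish is 18 weeks.
Since N is critical, the -1 change carries straight to that chain (now 17 weeks).
The critical path is still N→E→Z; finish is now 17 weeks.

17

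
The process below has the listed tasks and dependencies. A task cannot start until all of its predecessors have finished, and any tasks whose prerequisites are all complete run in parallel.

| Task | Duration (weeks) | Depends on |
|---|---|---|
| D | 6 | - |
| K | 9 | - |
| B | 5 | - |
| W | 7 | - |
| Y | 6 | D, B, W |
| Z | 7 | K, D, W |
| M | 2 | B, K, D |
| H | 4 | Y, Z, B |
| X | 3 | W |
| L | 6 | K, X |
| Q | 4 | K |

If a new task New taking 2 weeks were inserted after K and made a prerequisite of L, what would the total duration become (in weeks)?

20

Originally the schedule takes 20 weeks.
With New inserted, L now waits for max(K, X, New).
New critical path: K→Z→H = 9+7+4 = 20 ⇒ 20 weeks.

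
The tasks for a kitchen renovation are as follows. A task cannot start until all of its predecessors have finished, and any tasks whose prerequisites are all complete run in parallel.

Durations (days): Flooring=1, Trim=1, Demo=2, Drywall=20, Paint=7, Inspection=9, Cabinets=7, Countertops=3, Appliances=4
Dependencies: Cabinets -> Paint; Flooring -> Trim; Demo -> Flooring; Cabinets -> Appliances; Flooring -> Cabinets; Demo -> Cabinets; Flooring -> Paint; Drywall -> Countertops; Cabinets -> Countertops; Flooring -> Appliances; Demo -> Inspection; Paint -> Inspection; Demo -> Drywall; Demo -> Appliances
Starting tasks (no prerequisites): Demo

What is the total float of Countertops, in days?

1

Critical path: Demo→Flooring→Cabinets→Paint→Inspection = 2+1+7+7+9 = 26, so the finish is 26 days.
The longest chain containing Countertops totals 25 days.
Float = 26 − 25 = 1.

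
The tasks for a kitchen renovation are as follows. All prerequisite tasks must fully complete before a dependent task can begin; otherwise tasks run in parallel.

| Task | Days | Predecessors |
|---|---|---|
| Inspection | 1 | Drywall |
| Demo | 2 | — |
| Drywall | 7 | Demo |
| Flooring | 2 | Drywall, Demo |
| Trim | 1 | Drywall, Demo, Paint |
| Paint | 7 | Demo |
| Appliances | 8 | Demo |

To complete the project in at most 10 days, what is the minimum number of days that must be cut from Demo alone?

Current finish: 11 days; target: 10.
Demo is on every critical path, so each day cut from Demo cuts the finish by one (this holds down to a finish of 10).
Need 11 − 10 = 1 day off Demo → Demo becomes 1 day, finish becomes 10.

1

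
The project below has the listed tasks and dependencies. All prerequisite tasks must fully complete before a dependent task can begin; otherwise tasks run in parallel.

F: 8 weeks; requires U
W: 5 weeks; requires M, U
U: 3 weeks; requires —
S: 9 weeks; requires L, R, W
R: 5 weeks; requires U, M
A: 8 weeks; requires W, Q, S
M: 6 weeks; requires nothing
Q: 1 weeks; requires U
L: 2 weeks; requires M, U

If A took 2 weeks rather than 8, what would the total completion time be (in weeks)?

Actual critical path: M→R→S→A = 6+5+9+8 = 28 ⇒ 28 weeks.
Since A is critical, the -6 change carries straight to that chain (now 22 weeks).
That remains the longest chain; total 22 weeks.

22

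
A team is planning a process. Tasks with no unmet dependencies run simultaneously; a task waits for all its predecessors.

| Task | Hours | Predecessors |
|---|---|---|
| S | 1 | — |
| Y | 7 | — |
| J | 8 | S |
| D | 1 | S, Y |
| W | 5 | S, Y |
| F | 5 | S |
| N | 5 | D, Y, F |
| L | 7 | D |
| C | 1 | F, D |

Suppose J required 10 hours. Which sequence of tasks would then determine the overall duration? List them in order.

Y, D, L

Baseline: Y→D→L = 7+1+7 = 15 → 15 hours.
The longest path through J is only 9 hours, so J has float 6.
The critical path is still Y→D→L; finish is now 15 hours.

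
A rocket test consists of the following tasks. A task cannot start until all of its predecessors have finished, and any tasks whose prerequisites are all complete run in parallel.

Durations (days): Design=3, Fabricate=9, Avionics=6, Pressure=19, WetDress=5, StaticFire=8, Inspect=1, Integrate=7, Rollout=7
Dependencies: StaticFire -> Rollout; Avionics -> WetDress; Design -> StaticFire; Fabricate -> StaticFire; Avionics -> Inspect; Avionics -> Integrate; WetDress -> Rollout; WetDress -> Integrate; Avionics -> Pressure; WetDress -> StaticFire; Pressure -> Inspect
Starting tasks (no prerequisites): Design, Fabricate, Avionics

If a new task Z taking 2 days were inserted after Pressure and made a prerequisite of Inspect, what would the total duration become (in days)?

28

Originally the project takes 26 days.
With Z inserted, Inspect now waits for max(Avionics, Pressure, Z).
New critical path: Avionics→Pressure→Z→Inspect = 6+19+2+1 = 28 ⇒ 28 days.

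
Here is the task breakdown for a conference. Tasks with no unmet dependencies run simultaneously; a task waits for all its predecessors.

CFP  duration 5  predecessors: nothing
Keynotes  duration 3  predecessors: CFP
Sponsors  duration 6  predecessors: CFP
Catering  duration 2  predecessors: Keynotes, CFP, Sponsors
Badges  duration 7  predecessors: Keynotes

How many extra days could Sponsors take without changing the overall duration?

2

The longest chain is CFP→Keynotes→Badges = 5+3+7 = 15; overall finish 15 days.
Longest path through Sponsors: 13 days (earliest finish 11, latest finish 13).
Float = 15 − 13 = 2.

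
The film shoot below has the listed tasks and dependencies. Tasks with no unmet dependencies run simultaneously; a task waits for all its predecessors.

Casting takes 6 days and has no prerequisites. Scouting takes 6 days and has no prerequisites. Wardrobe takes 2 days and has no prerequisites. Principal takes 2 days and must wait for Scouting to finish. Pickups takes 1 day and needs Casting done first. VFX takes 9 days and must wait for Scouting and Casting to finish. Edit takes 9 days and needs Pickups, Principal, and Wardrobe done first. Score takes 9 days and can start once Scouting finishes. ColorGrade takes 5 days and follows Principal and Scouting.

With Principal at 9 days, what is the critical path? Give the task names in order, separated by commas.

Scouting, Principal, Edit

Baseline: Scouting→Principal→Edit = 6+2+9 = 17 → 17 days.
Principal lies on that path, so at 9 days the path becomes 24 days.
That remains the longest chain; total 24 days.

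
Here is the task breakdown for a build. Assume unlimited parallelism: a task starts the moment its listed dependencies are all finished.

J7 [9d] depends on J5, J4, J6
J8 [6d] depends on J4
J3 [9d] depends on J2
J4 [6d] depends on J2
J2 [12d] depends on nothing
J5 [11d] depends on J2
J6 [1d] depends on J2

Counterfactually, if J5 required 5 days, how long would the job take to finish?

27

As given, the longest chain is J2→J5→J7 = 12+11+9 = 32, so the finish is 32 days.
J5 is on the critical path; changing it to 5 makes that path 26 days.
Now J2→J4→J7 = 12+6+9 = 27 is longest, so the finish becomes 27 days.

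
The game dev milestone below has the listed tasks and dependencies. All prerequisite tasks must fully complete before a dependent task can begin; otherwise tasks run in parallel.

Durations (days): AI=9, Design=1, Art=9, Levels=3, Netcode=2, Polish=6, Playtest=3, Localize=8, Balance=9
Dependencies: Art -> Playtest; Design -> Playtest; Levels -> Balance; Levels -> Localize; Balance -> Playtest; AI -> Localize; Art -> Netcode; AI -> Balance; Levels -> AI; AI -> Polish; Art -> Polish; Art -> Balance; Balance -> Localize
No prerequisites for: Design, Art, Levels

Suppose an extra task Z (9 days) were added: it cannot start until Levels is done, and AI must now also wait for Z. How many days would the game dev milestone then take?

Originally the game dev milestone takes 29 days.
With Z inserted, AI now waits for max(Levels, Z).
New critical path: Levels→Z→AI→Balance→Localize = 3+9+9+9+8 = 38 ⇒ 38 days.

38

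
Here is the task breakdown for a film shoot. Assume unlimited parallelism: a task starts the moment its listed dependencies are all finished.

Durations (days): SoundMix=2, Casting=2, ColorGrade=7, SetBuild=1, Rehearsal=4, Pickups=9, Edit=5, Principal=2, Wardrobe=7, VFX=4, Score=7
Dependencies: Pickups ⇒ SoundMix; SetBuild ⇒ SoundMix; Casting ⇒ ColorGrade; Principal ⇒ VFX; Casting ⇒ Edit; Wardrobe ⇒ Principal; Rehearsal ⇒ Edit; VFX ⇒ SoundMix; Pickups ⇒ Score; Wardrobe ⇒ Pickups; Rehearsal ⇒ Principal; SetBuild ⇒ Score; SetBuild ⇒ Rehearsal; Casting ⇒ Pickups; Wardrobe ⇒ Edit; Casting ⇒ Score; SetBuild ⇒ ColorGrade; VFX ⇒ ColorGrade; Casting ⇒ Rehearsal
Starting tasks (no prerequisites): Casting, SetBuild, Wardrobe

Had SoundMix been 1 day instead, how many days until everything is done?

23

The binding path is Wardrobe→Pickups→Score = 7+9+7 = 23; finish at 23 days.
The longest path through SoundMix is only 18 days, so SoundMix has float 5.
No other chain overtakes it, so the finish is 23 days.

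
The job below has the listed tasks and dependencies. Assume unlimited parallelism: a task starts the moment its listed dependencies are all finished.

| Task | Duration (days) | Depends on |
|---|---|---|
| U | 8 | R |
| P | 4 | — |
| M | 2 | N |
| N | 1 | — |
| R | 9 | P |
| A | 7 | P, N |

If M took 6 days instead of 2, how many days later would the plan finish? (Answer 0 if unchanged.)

0

As given, the longest chain is P→R→U = 4+9+8 = 21, so the finish is 21 days.
M is off the critical path — its longest chain is 3 days, giving 18 of slack.
The critical path is still P→R→U; finish is now 21 days.
Change in finish: 21 − 21 = +0 days.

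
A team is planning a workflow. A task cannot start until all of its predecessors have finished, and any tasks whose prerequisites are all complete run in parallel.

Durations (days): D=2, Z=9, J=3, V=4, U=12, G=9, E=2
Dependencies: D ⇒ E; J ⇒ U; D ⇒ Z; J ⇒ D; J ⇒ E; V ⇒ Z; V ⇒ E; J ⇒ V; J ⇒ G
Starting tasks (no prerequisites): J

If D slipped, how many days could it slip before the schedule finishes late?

The longest chain is J→V→Z = 3+4+9 = 16; overall finish 16 days.
Longest path through D: 14 days (earliest finish 5, latest finish 7).
So D can slip 7 − 5 = 2 days.

2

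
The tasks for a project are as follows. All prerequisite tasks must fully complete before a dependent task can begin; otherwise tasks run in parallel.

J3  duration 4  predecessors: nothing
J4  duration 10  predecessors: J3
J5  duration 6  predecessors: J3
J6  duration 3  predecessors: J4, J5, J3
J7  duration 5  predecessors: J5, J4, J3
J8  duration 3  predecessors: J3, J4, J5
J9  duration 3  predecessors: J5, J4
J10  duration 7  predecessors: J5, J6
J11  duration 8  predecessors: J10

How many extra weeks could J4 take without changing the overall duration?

0

The longest chain is J3→J4→J6→J10→J11 = 4+10+3+7+8 = 32; overall finish 32 weeks.
J4 finishes as early as 14 and must finish by 14.
Float = 32 − 32 = 0.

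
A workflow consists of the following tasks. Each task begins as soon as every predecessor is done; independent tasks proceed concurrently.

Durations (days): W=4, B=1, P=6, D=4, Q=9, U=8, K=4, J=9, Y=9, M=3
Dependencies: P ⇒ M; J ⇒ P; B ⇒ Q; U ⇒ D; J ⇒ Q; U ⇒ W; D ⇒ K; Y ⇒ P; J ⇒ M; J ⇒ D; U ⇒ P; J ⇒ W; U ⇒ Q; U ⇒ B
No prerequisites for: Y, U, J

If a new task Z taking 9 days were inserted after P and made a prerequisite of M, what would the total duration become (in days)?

27

Originally the workflow takes 18 days.
With Z inserted, M now waits for max(P, J, Z).
New critical path: Y→P→Z→M = 9+6+9+3 = 27 ⇒ 27 days.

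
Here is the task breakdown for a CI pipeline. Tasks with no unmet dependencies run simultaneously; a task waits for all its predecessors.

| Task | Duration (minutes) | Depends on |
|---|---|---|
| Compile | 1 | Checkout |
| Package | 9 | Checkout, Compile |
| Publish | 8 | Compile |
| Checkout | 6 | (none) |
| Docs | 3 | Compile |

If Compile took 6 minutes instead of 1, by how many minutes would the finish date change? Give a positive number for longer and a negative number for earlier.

Actual critical path: Checkout→Compile→Package = 6+1+9 = 16 ⇒ 16 minutes.
Compile is on the critical path; changing it to 6 makes that path 21 minutes.
That remains the longest chain; total 21 minutes.
Change in finish: 21 − 16 = +5 minutes.

5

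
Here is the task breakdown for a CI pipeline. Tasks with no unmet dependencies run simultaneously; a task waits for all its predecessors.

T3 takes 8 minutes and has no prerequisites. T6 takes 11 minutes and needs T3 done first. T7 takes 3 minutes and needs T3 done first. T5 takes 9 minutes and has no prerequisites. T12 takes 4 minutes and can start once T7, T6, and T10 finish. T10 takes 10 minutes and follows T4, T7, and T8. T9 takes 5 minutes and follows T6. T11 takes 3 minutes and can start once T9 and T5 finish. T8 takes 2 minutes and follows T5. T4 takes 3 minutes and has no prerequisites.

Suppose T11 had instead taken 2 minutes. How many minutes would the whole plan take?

Critical path before the change: T3→T6→T9→T11 = 8+11+5+3 = 27 giving 27 minutes.
Since T11 is critical, the -1 change carries straight to that chain (now 26 minutes).
That remains the longest chain; total 26 minutes.

26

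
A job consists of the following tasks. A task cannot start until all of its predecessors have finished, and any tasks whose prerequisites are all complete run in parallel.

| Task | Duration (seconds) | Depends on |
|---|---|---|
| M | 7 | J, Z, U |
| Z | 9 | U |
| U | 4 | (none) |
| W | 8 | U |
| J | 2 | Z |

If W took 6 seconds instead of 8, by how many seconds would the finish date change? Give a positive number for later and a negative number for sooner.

As given, the longest chain is U→Z→J→M = 4+9+2+7 = 22, so the finish is 22 seconds.
W has 10 seconds of float (longest path through it is 12).
That remains the longest chain; total 22 seconds.
Change in finish: 22 − 22 = +0 seconds.

0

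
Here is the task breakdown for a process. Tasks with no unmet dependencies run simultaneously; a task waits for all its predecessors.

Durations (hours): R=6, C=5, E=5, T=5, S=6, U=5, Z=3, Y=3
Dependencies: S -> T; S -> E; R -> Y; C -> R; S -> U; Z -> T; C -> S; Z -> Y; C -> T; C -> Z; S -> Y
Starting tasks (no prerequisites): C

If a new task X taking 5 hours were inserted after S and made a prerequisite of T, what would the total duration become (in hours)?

Originally the project takes 16 hours.
With X inserted, T now waits for max(S, C, Z, X).
New critical path: C→S→X→T = 5+6+5+5 = 21 ⇒ 21 hours.

21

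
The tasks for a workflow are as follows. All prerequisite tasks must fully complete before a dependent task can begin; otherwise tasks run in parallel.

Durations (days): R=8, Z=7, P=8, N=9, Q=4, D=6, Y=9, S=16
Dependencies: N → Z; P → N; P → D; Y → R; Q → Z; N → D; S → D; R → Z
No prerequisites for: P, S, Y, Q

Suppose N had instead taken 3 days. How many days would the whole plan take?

The binding path is P→N→Z = 8+9+7 = 24; finish at 24 days.
N lies on that path, so at 3 days the path becomes 18 days.
Now Y→R→Z = 9+8+7 = 24 is longest, so the finish becomes 24 days.

24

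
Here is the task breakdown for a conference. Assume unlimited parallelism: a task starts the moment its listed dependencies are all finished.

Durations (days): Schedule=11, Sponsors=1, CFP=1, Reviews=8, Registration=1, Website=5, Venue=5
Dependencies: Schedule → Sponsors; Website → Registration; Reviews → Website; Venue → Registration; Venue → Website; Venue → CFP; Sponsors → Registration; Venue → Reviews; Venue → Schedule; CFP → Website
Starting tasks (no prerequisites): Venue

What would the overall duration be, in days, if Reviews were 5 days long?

As given, the longest chain is Venue→Reviews→Website→Registration = 5+8+5+1 = 19, so the finish is 19 days.
Reviews lies on that path, so at 5 days the path becomes 16 days.
The binding chain switches to Venue→Schedule→Sponsors→Registration = 5+11+1+1 = 18; finish 18 days.

18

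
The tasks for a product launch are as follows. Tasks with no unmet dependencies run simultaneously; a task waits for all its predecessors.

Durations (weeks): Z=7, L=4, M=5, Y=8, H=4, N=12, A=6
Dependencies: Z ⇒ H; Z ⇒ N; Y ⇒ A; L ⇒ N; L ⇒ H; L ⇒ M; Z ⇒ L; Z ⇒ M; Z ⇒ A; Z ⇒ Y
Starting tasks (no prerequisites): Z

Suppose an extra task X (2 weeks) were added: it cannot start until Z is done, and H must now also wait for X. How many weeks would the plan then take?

23

Originally the plan takes 23 weeks.
With X inserted, H now waits for max(Z, L, X).
New critical path: Z→L→N = 7+4+12 = 23 ⇒ 23 weeks.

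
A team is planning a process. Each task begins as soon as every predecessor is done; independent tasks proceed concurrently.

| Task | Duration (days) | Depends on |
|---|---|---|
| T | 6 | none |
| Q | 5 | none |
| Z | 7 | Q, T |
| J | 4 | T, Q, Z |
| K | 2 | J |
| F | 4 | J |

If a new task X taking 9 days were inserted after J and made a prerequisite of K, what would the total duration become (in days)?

28

Originally the schedule takes 21 days.
With X inserted, K now waits for max(J, X).
New critical path: T→Z→J→X→K = 6+7+4+9+2 = 28 ⇒ 28 days.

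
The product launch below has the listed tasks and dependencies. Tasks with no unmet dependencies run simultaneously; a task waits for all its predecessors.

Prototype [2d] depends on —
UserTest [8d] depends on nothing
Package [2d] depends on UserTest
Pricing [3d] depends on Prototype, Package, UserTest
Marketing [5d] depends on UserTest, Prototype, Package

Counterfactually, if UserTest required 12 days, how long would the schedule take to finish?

19

Actual critical path: UserTest→Package→Marketing = 8+2+5 = 15 ⇒ 15 days.
UserTest is on the critical path; changing it to 12 makes that path 19 days.
The critical path is still UserTest→Package→Marketing; finish is now 19 days.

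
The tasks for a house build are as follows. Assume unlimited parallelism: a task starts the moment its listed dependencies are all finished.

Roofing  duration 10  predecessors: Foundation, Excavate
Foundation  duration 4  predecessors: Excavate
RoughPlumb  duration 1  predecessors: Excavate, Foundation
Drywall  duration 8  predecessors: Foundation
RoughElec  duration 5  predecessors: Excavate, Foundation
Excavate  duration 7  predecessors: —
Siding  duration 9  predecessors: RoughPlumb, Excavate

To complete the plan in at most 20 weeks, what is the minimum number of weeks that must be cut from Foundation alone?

Current finish: 21 weeks; target: 20.
Foundation is on every critical path, so each week cut from Foundation cuts the finish by one (this holds down to a finish of 18).
Need 21 − 20 = 1 week off Foundation → Foundation becomes 3 weeks, finish becomes 20.

1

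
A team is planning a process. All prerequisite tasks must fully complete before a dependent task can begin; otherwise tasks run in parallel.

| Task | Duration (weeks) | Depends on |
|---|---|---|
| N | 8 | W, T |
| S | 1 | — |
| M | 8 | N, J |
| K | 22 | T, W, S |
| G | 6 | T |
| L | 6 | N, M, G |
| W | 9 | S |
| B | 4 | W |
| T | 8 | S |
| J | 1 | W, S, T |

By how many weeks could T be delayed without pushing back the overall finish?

Critical path: S→W→N→M→L = 1+9+8+8+6 = 32, so the finish is 32 weeks.
Longest path through T: 31 weeks (earliest finish 9, latest finish 10).
Slack of T = 2 − 1 = 1 week.

1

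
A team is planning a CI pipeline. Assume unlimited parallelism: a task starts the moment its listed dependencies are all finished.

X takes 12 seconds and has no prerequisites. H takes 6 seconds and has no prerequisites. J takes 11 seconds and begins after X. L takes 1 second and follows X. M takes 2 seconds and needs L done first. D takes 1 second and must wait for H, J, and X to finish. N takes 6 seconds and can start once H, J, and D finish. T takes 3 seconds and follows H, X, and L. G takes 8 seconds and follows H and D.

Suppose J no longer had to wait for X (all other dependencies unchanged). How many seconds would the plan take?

21

With the dependency in place, X→J→D→G = 12+11+1+8 = 32 sets the finish at 32 seconds.
Without X→J, J's earliest start moves from 12 to 0.
New critical path: X→D→G = 12+1+8 = 21 ⇒ 21 seconds.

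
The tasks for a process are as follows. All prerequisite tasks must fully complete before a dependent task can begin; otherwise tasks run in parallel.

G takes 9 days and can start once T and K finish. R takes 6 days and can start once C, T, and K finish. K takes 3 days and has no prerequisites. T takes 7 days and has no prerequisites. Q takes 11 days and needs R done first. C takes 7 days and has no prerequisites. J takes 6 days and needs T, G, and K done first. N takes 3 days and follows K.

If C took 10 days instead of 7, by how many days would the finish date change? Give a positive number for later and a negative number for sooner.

The binding path is C→R→Q = 7+6+11 = 24; finish at 24 days.
C lies on that path, so at 10 days the path becomes 27 days.
No other chain overtakes it, so the finish is 27 days.
Change in finish: 27 − 24 = +3 days.

3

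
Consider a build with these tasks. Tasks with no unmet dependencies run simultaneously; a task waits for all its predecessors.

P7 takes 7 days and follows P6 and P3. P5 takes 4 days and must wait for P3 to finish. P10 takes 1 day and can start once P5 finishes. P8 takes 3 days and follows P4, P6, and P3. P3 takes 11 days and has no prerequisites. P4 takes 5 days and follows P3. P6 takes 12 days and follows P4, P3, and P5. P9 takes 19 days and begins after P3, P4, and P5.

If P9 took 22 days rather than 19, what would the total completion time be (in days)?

38

As given, the longest chain is P3→P4→P9 = 11+5+19 = 35, so the finish is 35 days.
P9 is on the critical path; changing it to 22 makes that path 38 days.
No other chain overtakes it, so the finish is 38 days.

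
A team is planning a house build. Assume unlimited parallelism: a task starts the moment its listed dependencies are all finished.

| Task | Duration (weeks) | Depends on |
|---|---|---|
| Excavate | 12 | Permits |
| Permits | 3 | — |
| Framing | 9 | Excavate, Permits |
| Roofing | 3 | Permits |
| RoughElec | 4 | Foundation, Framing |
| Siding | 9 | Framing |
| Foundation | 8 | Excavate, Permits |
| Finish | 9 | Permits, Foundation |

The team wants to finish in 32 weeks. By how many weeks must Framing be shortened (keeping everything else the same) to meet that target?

Current finish: 33 weeks; target: 32.
Framing is on every critical path, so each week cut from Framing cuts the finish by one (this holds down to a finish of 32).
Need 33 − 32 = 1 week off Framing → Framing becomes 8 weeks, finish becomes 32.

1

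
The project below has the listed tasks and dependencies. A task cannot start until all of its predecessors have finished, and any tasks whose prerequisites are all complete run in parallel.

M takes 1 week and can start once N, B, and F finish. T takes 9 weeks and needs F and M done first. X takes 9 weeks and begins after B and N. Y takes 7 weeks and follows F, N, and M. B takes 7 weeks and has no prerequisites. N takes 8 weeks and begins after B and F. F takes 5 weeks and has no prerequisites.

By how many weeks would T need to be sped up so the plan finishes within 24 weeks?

Current finish: 25 weeks; target: 24.
T is on every critical path, so each week cut from T cuts the finish by one (this holds down to a finish of 24).
Need 25 − 24 = 1 week off T → T becomes 8 weeks, finish becomes 24.

1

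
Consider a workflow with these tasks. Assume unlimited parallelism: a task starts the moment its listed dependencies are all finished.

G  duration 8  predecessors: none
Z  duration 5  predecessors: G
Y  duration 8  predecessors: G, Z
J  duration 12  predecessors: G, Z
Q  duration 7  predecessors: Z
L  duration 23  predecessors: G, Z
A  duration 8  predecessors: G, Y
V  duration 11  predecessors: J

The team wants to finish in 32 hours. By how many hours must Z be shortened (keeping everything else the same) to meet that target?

4

Current finish: 36 hours; target: 32.
Z is on every critical path, so each hour cut from Z cuts the finish by one (this holds down to a finish of 32).
Need 36 − 32 = 4 hours off Z → Z becomes 1 hour, finish becomes 32.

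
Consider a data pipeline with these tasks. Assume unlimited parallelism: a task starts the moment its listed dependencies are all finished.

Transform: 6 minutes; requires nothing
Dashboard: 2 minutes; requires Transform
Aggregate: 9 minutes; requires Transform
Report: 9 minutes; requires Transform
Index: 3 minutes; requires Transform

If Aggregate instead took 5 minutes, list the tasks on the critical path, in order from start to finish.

Transform, Report

As given, the longest chain is Transform→Aggregate = 6+9 = 15, so the finish is 15 minutes.
Aggregate is on the critical path; changing it to 5 makes that path 11 minutes.
Now Transform→Report = 6+9 = 15 is longest, so the finish becomes 15 minutes.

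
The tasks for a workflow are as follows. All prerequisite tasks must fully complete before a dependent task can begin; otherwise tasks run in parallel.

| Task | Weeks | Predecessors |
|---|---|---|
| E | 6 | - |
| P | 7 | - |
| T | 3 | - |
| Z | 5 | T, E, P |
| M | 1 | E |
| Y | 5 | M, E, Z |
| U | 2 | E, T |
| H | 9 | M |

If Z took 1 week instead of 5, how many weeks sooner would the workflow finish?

Critical path before the change: P→Z→Y = 7+5+5 = 17 giving 17 weeks.
Z is on the critical path; changing it to 1 makes that path 13 weeks.
Now E→M→H = 6+1+9 = 16 is longest, so the finish becomes 16 weeks.
Change in finish: 16 − 17 = -1 weeks.

1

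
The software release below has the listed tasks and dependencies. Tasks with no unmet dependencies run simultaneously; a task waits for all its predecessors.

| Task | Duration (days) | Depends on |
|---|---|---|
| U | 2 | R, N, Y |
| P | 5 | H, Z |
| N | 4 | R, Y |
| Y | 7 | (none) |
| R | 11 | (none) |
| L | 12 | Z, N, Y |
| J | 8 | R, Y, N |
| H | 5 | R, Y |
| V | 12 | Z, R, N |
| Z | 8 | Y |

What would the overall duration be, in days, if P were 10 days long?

27

Actual critical path: R→N→L = 11+4+12 = 27 ⇒ 27 days.
The longest path through P is only 21 days, so P has float 6.
No other chain overtakes it, so the finish is 27 days.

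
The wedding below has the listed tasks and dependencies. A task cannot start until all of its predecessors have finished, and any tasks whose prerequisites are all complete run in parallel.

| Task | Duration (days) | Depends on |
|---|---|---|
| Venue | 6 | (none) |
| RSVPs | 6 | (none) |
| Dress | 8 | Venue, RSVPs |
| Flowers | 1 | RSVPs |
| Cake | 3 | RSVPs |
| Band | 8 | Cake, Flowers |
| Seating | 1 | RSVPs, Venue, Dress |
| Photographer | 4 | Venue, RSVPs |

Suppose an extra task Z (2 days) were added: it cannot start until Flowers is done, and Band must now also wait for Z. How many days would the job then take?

Originally the job takes 17 days.
With Z inserted, Band now waits for max(Cake, Flowers, Z).
New critical path: RSVPs→Flowers→Z→Band = 6+1+2+8 = 17 ⇒ 17 days.

17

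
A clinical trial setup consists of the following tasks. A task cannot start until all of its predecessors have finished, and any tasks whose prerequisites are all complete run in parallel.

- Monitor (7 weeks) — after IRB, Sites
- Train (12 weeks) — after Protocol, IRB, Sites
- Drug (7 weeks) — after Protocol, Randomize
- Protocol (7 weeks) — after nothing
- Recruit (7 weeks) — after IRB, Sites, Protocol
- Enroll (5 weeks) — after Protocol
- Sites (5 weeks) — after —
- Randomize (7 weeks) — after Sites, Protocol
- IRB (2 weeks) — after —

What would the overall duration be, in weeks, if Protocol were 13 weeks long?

27

The binding path is Protocol→Randomize→Drug = 7+7+7 = 21; finish at 21 weeks.
Protocol lies on that path, so at 13 weeks the path becomes 27 weeks.
That remains the longest chain; total 27 weeks.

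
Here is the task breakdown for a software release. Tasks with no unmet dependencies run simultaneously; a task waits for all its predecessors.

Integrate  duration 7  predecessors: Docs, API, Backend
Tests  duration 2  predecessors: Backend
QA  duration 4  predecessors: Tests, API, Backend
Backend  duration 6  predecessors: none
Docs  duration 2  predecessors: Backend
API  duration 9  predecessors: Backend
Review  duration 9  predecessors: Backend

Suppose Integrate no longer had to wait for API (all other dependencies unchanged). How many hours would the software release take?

19

Original critical path: Backend→API→Integrate = 6+9+7 = 22 ⇒ 22 hours.
Without API→Integrate, Integrate's earliest start moves from 15 to 8.
New critical path: Backend→API→QA = 6+9+4 = 19 ⇒ 19 hours.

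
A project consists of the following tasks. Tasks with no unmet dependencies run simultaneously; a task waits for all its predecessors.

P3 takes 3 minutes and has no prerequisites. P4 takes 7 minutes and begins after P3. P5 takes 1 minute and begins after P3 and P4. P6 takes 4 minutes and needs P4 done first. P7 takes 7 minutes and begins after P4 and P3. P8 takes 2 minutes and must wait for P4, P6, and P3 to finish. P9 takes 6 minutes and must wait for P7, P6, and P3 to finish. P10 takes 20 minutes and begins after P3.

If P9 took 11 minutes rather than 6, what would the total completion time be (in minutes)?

28

Critical path before the change: P3→P4→P7→P9 = 3+7+7+6 = 23 giving 23 minutes.
P9 is on the critical path; changing it to 11 makes that path 28 minutes.
No other chain overtakes it, so the finish is 28 minutes.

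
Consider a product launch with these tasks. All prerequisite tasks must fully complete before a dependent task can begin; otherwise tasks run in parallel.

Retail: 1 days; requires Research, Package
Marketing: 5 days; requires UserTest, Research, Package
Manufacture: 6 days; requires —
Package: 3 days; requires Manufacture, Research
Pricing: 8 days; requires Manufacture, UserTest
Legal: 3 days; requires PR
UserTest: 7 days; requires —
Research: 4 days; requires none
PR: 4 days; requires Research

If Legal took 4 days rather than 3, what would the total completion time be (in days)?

15

As given, the longest chain is UserTest→Pricing = 7+8 = 15, so the finish is 15 days.
The longest path through Legal is only 11 days, so Legal has float 4.
The critical path is still UserTest→Pricing; finish is now 15 days.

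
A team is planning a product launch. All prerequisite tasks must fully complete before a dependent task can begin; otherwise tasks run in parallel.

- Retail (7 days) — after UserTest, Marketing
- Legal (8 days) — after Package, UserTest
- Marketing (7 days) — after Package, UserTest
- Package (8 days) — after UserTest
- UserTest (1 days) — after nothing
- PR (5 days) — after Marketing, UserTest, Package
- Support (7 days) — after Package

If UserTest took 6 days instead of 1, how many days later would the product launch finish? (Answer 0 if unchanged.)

Actual critical path: UserTest→Package→Marketing→Retail = 1+8+7+7 = 23 ⇒ 23 days.
UserTest is on the critical path; changing it to 6 makes that path 28 days.
No other chain overtakes it, so the finish is 28 days.
Change in finish: 28 − 23 = +5 days.

5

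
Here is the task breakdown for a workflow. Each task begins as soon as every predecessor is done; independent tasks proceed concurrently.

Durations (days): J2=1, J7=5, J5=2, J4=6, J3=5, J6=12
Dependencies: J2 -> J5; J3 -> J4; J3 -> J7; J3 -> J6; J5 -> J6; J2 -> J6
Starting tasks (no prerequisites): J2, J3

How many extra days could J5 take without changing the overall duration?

The longest chain is J3→J6 = 5+12 = 17; overall finish 17 days.
J5 finishes as early as 3 and must finish by 5.
Slack of J5 = 3 − 1 = 2 days.

2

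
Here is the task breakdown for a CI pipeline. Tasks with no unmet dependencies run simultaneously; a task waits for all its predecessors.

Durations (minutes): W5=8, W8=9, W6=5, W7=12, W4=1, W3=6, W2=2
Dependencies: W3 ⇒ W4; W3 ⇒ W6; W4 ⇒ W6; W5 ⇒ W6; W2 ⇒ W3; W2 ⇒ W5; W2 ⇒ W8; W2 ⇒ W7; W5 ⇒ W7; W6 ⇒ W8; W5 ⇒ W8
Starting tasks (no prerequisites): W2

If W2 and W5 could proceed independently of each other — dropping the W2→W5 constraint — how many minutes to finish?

With the dependency in place, W2→W5→W6→W8 = 2+8+5+9 = 24 sets the finish at 24 minutes.
Without W2→W5, W5's earliest start moves from 2 to 0.
After: W2→W3→W4→W6→W8 = 2+6+1+5+9 = 23 → 23 minutes.

23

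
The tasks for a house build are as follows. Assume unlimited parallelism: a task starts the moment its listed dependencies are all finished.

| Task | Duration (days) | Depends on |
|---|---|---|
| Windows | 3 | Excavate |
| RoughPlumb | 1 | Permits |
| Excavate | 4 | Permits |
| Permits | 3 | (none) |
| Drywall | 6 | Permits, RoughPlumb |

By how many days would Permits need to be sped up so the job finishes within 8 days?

2

Current finish: 10 days; target: 8.
Permits is on every critical path, so each day cut from Permits cuts the finish by one (this holds down to a finish of 8).
Need 10 − 8 = 2 days off Permits → Permits becomes 1 day, finish becomes 8.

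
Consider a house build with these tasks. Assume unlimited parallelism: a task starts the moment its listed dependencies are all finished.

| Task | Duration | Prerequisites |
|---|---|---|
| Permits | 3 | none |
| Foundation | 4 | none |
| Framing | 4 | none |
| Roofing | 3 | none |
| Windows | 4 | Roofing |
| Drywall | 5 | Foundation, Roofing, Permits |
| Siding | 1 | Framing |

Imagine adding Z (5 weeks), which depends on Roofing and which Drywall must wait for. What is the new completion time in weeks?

13

Originally the schedule takes 9 weeks.
With Z inserted, Drywall now waits for max(Foundation, Roofing, Permits, Z).
New critical path: Roofing→Z→Drywall = 3+5+5 = 13 ⇒ 13 weeks.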